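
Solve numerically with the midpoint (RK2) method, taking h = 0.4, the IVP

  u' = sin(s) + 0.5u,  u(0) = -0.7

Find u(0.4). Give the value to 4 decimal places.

Midpoint: k1 = f(s_n, u_n); k2 = f(s_n + h/2, u_n + (h/2)·k1); u_{n+1} = u_n + h·k2.
s=0.000000, u=-0.700000:
  k1 = f(0.000000, -0.700000) = -0.350000
  k2 = f(0.200000, -0.770000) = -0.186331
  u ← -0.700000 + 0.4·(-0.186331) = -0.774532
u(0.4) ≈ -0.7745

-0.7745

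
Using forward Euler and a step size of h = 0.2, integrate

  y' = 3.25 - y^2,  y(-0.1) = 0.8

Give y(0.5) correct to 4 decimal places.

1.7460

Euler: y_{n+1} = y_n + h·f(t_n, y_n).
t=-0.100000, y=0.800000: f=2.610000 → y ← 0.800000 + 0.2·2.610000 = 1.322000
t=0.100000, y=1.322000: f=1.502316 → y ← 1.322000 + 0.2·1.502316 = 1.622463
t=0.300000, y=1.622463: f=0.617613 → y ← 1.622463 + 0.2·0.617613 = 1.745986
y(0.5) ≈ 1.7460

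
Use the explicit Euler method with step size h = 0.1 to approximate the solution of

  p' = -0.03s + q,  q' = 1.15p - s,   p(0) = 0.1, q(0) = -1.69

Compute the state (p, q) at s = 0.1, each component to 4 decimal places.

-0.0690, -1.6785

Euler on (p,q): p_{n+1} = p_n + h·p', q_{n+1} = q_n + h·q'.
0.000000: (0.100000, -1.690000); f=(-1.690000, 0.115000) → (-0.069000, -1.678500)
(p(0.1), q(0.1)) ≈ (-0.0690, -1.6785)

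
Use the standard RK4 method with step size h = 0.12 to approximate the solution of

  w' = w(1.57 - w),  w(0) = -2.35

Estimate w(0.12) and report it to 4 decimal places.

RK4: k1 = f(x_n, w_n); k2 = f(x_n + h/2, w_n + (h/2)·k1); k3 = f(x_n + h/2, w_n + (h/2)·k2); k4 = f(x_n + h, w_n + h·k3); w_{n+1} = w_n + (h/6)·(k1 + 2k2 + 2k3 + k4).
x=0.000000, w=-2.350000:
  k1 = f(0.000000, -2.350000) = -9.212000
  k2 = f(0.060000, -2.902720) = -12.983054
  k3 = f(0.060000, -3.128983) = -14.703040
  k4 = f(0.120000, -4.114365) = -23.387550
  w ← -2.350000 + (0.12/6)·(k1 + 2k2 + 2k3 + k4) = -4.109435
w(0.12) ≈ -4.1094

-4.1094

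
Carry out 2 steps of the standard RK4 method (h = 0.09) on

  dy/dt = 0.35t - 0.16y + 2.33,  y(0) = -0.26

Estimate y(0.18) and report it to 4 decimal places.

RK4: k1 = f(t_n, y_n); k2 = f(t_n + h/2, y_n + (h/2)·k1); k3 = f(t_n + h/2, y_n + (h/2)·k2); k4 = f(t_n + h, y_n + h·k3); y_{n+1} = y_n + (h/6)·(k1 + 2k2 + 2k3 + k4).
t=0.000000, y=-0.260000:
  k1 = f(0.000000, -0.260000) = 2.371600
  k2 = f(0.045000, -0.153278) = 2.370274
  k3 = f(0.045000, -0.153338) = 2.370284
  k4 = f(0.090000, -0.046674) = 2.368968
  y ← -0.260000 + (0.09/6)·(k1 + 2k2 + 2k3 + k4) = -0.046675
t=0.090000, y=-0.046675:
  k1 = f(0.090000, -0.046675) = 2.368968
  k2 = f(0.135000, 0.059929) = 2.367661
  k3 = f(0.135000, 0.059870) = 2.367671
  k4 = f(0.180000, 0.166416) = 2.366373
  y ← -0.046675 + (0.09/6)·(k1 + 2k2 + 2k3 + k4) = 0.166415
y(0.18) ≈ 0.1664

0.1664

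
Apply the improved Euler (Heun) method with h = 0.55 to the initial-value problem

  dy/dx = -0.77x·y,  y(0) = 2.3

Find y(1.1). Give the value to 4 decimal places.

Heun: k1 = f(x_n, y_n); k2 = f(x_n + h, y_n + h·k1); y_{n+1} = y_n + (h/2)·(k1 + k2).
x=0.000000, y=2.300000:
  k1 = f(0.000000, 2.300000) = 0.000000
  k2 = f(0.550000, 2.300000) = -0.974050
  y ← 2.300000 + (0.55/2)·(0.000000 + (-0.974050)) = 2.032136
x=0.550000, y=2.032136:
  k1 = f(0.550000, 2.032136) = -0.860610
  k2 = f(1.100000, 1.558801) = -1.320304
  y ← 2.032136 + (0.55/2)·(-0.860610 + (-1.320304)) = 1.432385
y(1.1) ≈ 1.4324

1.4324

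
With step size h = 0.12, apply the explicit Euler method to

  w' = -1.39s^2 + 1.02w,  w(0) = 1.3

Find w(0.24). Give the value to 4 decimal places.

Euler: w_{n+1} = w_n + h·f(s_n, w_n).
s=0.000000, w=1.300000: f=1.326000 → w ← 1.300000 + 0.12·1.326000 = 1.459120
s=0.120000, w=1.459120: f=1.468286 → w ← 1.459120 + 0.12·1.468286 = 1.635314
w(0.24) ≈ 1.6353

1.6353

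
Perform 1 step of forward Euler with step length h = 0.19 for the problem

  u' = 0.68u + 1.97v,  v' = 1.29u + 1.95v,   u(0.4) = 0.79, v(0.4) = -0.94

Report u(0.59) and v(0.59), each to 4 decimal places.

Euler on (u,v): u_{n+1} = u_n + h·u', v_{n+1} = v_n + h·v'.
0.400000: (0.790000, -0.940000); f=(-1.314600, -0.813900) → (0.540226, -1.094641)
(u(0.59), v(0.59)) ≈ (0.5402, -1.0946)

0.5402, -1.0946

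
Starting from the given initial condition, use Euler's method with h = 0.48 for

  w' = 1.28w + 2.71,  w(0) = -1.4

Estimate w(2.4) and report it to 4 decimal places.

5.7476

Euler: w_{n+1} = w_n + h·f(x_n, w_n).
x=0.000000, w=-1.400000: f=0.918000 → w ← -1.400000 + 0.48·0.918000 = -0.959360
x=0.480000, w=-0.959360: f=1.482019 → w ← -0.959360 + 0.48·1.482019 = -0.247991
x=0.960000, w=-0.247991: f=2.392572 → w ← -0.247991 + 0.48·2.392572 = 0.900444
x=1.440000, w=0.900444: f=3.862568 → w ← 0.900444 + 0.48·3.862568 = 2.754476
x=1.920000, w=2.754476: f=6.235730 → w ← 2.754476 + 0.48·6.235730 = 5.747626
w(2.4) ≈ 5.7476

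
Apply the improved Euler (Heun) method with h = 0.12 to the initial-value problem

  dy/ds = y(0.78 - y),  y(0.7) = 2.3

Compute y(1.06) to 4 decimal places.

Heun: k1 = f(s_n, y_n); k2 = f(s_n + h, y_n + h·k1); y_{n+1} = y_n + (h/2)·(k1 + k2).
s=0.700000, y=2.300000:
  k1 = f(0.700000, 2.300000) = -3.496000
  k2 = f(0.820000, 1.880480) = -2.069431
  y ← 2.300000 + (0.12/2)·(-3.496000 + (-2.069431)) = 1.966074
s=0.820000, y=1.966074:
  k1 = f(0.820000, 1.966074) = -2.331910
  k2 = f(0.940000, 1.686245) = -1.528151
  y ← 1.966074 + (0.12/2)·(-2.331910 + (-1.528151)) = 1.734471
s=0.940000, y=1.734471:
  k1 = f(0.940000, 1.734471) = -1.655501
  k2 = f(1.060000, 1.535810) = -1.160781
  y ← 1.734471 + (0.12/2)·(-1.655501 + (-1.160781)) = 1.565494
y(1.06) ≈ 1.5655

1.5655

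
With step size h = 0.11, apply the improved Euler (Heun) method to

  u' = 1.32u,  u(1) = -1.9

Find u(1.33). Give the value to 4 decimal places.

Heun: k1 = f(x_n, u_n); k2 = f(x_n + h, u_n + h·k1); u_{n+1} = u_n + (h/2)·(k1 + k2).
x=1.000000, u=-1.900000:
  k1 = f(1.000000, -1.900000) = -2.508000
  k2 = f(1.110000, -2.175880) = -2.872162
  u ← -1.900000 + (0.11/2)·(-2.508000 + (-2.872162)) = -2.195909
x=1.110000, u=-2.195909:
  k1 = f(1.110000, -2.195909) = -2.898600
  k2 = f(1.220000, -2.514755) = -3.319476
  u ← -2.195909 + (0.11/2)·(-2.898600 + (-3.319476)) = -2.537903
x=1.220000, u=-2.537903:
  k1 = f(1.220000, -2.537903) = -3.350032
  k2 = f(1.330000, -2.906407) = -3.836457
  u ← -2.537903 + (0.11/2)·(-3.350032 + (-3.836457)) = -2.933160
u(1.33) ≈ -2.9332

-2.9332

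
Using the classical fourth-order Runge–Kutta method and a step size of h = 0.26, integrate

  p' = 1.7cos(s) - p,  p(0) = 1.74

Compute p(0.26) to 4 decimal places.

RK4: k1 = f(s_n, p_n); k2 = f(s_n + h/2, p_n + (h/2)·k1); k3 = f(s_n + h/2, p_n + (h/2)·k2); k4 = f(s_n + h, p_n + h·k3); p_{n+1} = p_n + (h/6)·(k1 + 2k2 + 2k3 + k4).
s=0.000000, p=1.740000:
  k1 = f(0.000000, 1.740000) = -0.040000
  k2 = f(0.130000, 1.734800) = -0.049145
  k3 = f(0.130000, 1.733611) = -0.047956
  k4 = f(0.260000, 1.727531) = -0.084668
  p ← 1.740000 + (0.26/6)·(k1 + 2k2 + 2k3 + k4) = 1.726182
p(0.26) ≈ 1.7262

1.7262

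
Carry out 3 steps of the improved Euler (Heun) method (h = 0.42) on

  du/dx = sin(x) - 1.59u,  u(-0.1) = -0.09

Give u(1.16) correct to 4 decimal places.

0.3332

Heun: k1 = f(x_n, u_n); k2 = f(x_n + h, u_n + h·k1); u_{n+1} = u_n + (h/2)·(k1 + k2).
x=-0.100000, u=-0.090000:
  k1 = f(-0.100000, -0.090000) = 0.043267
  k2 = f(0.320000, -0.071828) = 0.428773
  u ← -0.090000 + (0.42/2)·(0.043267 + 0.428773) = 0.009128
x=0.320000, u=0.009128:
  k1 = f(0.320000, 0.009128) = 0.300052
  k2 = f(0.740000, 0.135150) = 0.459399
  u ← 0.009128 + (0.42/2)·(0.300052 + 0.459399) = 0.168613
x=0.740000, u=0.168613:
  k1 = f(0.740000, 0.168613) = 0.406193
  k2 = f(1.160000, 0.339214) = 0.377453
  u ← 0.168613 + (0.42/2)·(0.406193 + 0.377453) = 0.333179
u(1.16) ≈ 0.3332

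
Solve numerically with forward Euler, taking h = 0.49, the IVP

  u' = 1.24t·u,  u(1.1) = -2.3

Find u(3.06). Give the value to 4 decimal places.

-43.7481

Euler: u_{n+1} = u_n + h·f(t_n, u_n).
t=1.100000, u=-2.300000: f=-3.137200 → u ← -2.300000 + 0.49·(-3.137200) = -3.837228
t=1.590000, u=-3.837228: f=-7.565479 → u ← -3.837228 + 0.49·(-7.565479) = -7.544313
t=2.080000, u=-7.544313: f=-19.458291 → u ← -7.544313 + 0.49·(-19.458291) = -17.078875
t=2.570000, u=-17.078875: f=-54.426959 → u ← -17.078875 + 0.49·(-54.426959) = -43.748085
u(3.06) ≈ -43.7481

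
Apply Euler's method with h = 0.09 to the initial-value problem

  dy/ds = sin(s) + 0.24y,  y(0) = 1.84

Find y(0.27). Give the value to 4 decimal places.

Euler: y_{n+1} = y_n + h·f(s_n, y_n).
s=0.000000, y=1.840000: f=0.441600 → y ← 1.840000 + 0.09·0.441600 = 1.879744
s=0.090000, y=1.879744: f=0.541017 → y ← 1.879744 + 0.09·0.541017 = 1.928436
s=0.180000, y=1.928436: f=0.641854 → y ← 1.928436 + 0.09·0.641854 = 1.986202
y(0.27) ≈ 1.9862

1.9862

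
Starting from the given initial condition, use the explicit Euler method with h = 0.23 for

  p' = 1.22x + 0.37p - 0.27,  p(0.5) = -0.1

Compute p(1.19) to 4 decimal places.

0.3265

Euler: p_{n+1} = p_n + h·f(x_n, p_n).
x=0.500000, p=-0.100000: f=0.303000 → p ← -0.100000 + 0.23·0.303000 = -0.030310
x=0.730000, p=-0.030310: f=0.609385 → p ← -0.030310 + 0.23·0.609385 = 0.109849
x=0.960000, p=0.109849: f=0.941844 → p ← 0.109849 + 0.23·0.941844 = 0.326473
p(1.19) ≈ 0.3265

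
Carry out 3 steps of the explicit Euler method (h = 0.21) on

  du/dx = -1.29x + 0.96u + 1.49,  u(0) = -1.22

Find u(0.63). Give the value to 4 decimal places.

Euler: u_{n+1} = u_n + h·f(x_n, u_n).
x=0.000000, u=-1.220000: f=0.318800 → u ← -1.220000 + 0.21·0.318800 = -1.153052
x=0.210000, u=-1.153052: f=0.112170 → u ← -1.153052 + 0.21·0.112170 = -1.129496
x=0.420000, u=-1.129496: f=-0.136116 → u ← -1.129496 + 0.21·(-0.136116) = -1.158081
u(0.63) ≈ -1.1581

-1.1581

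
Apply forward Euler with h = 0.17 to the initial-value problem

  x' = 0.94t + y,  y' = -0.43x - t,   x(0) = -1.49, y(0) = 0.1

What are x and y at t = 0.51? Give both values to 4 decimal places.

-1.3071, 0.3330

Euler on (x,y): x_{n+1} = x_n + h·x', y_{n+1} = y_n + h·y'.
0.000000: (-1.490000, 0.100000); f=(0.100000, 0.640700) → (-1.473000, 0.208919)
0.170000: (-1.473000, 0.208919); f=(0.368719, 0.463390) → (-1.410318, 0.287695)
0.340000: (-1.410318, 0.287695); f=(0.607295, 0.266437) → (-1.307078, 0.332990)
(x(0.51), y(0.51)) ≈ (-1.3071, 0.3330)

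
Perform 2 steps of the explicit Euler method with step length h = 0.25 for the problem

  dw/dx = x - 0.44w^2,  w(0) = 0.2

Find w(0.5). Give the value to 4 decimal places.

0.2539

Euler: w_{n+1} = w_n + h·f(x_n, w_n).
x=0.000000, w=0.200000: f=-0.017600 → w ← 0.200000 + 0.25·(-0.017600) = 0.195600
x=0.250000, w=0.195600: f=0.233166 → w ← 0.195600 + 0.25·0.233166 = 0.253891
w(0.5) ≈ 0.2539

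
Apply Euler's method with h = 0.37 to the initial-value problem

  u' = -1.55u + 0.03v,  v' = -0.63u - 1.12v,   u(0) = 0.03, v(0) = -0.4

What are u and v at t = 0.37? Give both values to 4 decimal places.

0.0084, -0.2412

Euler on (u,v): u_{n+1} = u_n + h·u', v_{n+1} = v_n + h·v'.
0.000000: (0.030000, -0.400000); f=(-0.058500, 0.429100) → (0.008355, -0.241233)
(u(0.37), v(0.37)) ≈ (0.0084, -0.2412)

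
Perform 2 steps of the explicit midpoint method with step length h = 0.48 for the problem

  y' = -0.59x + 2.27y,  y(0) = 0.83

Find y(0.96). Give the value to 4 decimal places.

Midpoint: k1 = f(x_n, y_n); k2 = f(x_n + h/2, y_n + (h/2)·k1); y_{n+1} = y_n + h·k2.
x=0.000000, y=0.830000:
  k1 = f(0.000000, 0.830000) = 1.884100
  k2 = f(0.240000, 1.282184) = 2.768958
  y ← 0.830000 + 0.48·2.768958 = 2.159100
x=0.480000, y=2.159100:
  k1 = f(0.480000, 2.159100) = 4.617956
  k2 = f(0.720000, 3.267409) = 6.992219
  y ← 2.159100 + 0.48·6.992219 = 5.515365
y(0.96) ≈ 5.5154

5.5154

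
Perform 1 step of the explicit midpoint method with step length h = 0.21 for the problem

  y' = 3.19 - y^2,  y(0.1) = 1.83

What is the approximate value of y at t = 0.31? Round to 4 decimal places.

Midpoint: k1 = f(t_n, y_n); k2 = f(t_n + h/2, y_n + (h/2)·k1); y_{n+1} = y_n + h·k2.
t=0.100000, y=1.830000:
  k1 = f(0.100000, 1.830000) = -0.158900
  k2 = f(0.205000, 1.813316) = -0.098113
  y ← 1.830000 + 0.21·(-0.098113) = 1.809396
y(0.31) ≈ 1.8094

1.8094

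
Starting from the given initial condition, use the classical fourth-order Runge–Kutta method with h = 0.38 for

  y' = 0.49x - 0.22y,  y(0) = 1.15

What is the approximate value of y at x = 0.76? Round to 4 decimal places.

RK4: k1 = f(x_n, y_n); k2 = f(x_n + h/2, y_n + (h/2)·k1); k3 = f(x_n + h/2, y_n + (h/2)·k2); k4 = f(x_n + h, y_n + h·k3); y_{n+1} = y_n + (h/6)·(k1 + 2k2 + 2k3 + k4).
x=0.000000, y=1.150000:
  k1 = f(0.000000, 1.150000) = -0.253000
  k2 = f(0.190000, 1.101930) = -0.149325
  k3 = f(0.190000, 1.121628) = -0.153658
  k4 = f(0.380000, 1.091610) = -0.053954
  y ← 1.150000 + (0.38/6)·(k1 + 2k2 + 2k3 + k4) = 1.092182
x=0.380000, y=1.092182:
  k1 = f(0.380000, 1.092182) = -0.054080
  k2 = f(0.570000, 1.081907) = 0.041281
  k3 = f(0.570000, 1.100025) = 0.037294
  k4 = f(0.760000, 1.106354) = 0.129002
  y ← 1.092182 + (0.38/6)·(k1 + 2k2 + 2k3 + k4) = 1.106880
y(0.76) ≈ 1.1069

1.1069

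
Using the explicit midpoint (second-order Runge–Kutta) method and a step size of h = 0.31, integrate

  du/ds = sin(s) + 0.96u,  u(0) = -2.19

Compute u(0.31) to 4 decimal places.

-2.8909

Midpoint: k1 = f(s_n, u_n); k2 = f(s_n + h/2, u_n + (h/2)·k1); u_{n+1} = u_n + h·k2.
s=0.000000, u=-2.190000:
  k1 = f(0.000000, -2.190000) = -2.102400
  k2 = f(0.155000, -2.515872) = -2.260857
  u ← -2.190000 + 0.31·(-2.260857) = -2.890866
u(0.31) ≈ -2.8909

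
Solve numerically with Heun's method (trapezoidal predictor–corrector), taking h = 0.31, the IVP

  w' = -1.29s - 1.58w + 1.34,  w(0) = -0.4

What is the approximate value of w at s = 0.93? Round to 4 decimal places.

0.1639

Heun: k1 = f(s_n, w_n); k2 = f(s_n + h, w_n + h·k1); w_{n+1} = w_n + (h/2)·(k1 + k2).
s=0.000000, w=-0.400000:
  k1 = f(0.000000, -0.400000) = 1.972000
  k2 = f(0.310000, 0.211320) = 0.606214
  w ← -0.400000 + (0.31/2)·(1.972000 + 0.606214) = -0.000377
s=0.310000, w=-0.000377:
  k1 = f(0.310000, -0.000377) = 0.940695
  k2 = f(0.620000, 0.291239) = 0.080043
  w ← -0.000377 + (0.31/2)·(0.940695 + 0.080043) = 0.157838
s=0.620000, w=0.157838:
  k1 = f(0.620000, 0.157838) = 0.290817
  k2 = f(0.930000, 0.247991) = -0.251525
  w ← 0.157838 + (0.31/2)·(0.290817 + (-0.251525)) = 0.163928
w(0.93) ≈ 0.1639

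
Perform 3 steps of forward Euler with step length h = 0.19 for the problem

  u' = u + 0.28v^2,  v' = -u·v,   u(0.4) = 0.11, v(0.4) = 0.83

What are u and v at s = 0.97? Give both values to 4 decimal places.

0.3120, 0.7517

Euler on (u,v): u_{n+1} = u_n + h·u', v_{n+1} = v_n + h·v'.
0.400000: (0.110000, 0.830000); f=(0.302892, -0.091300) → (0.167549, 0.812653)
0.590000: (0.167549, 0.812653); f=(0.352463, -0.136160) → (0.234517, 0.786783)
0.780000: (0.234517, 0.786783); f=(0.407845, -0.184514) → (0.312008, 0.751725)
(u(0.97), v(0.97)) ≈ (0.3120, 0.7517)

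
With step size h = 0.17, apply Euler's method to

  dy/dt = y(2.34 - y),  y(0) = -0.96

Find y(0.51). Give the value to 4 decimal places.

Euler: y_{n+1} = y_n + h·f(t_n, y_n).
t=0.000000, y=-0.960000: f=-3.168000 → y ← -0.960000 + 0.17·(-3.168000) = -1.498560
t=0.170000, y=-1.498560: f=-5.752312 → y ← -1.498560 + 0.17·(-5.752312) = -2.476453
t=0.340000, y=-2.476453: f=-11.927720 → y ← -2.476453 + 0.17·(-11.927720) = -4.504166
y(0.51) ≈ -4.5042

-4.5042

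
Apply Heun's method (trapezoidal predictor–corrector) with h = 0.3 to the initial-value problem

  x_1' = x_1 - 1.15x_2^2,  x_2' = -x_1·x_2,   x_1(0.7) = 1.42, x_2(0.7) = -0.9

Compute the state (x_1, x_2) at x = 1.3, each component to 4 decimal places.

Heun on (x_1,x_2): k1 = f(x_n, state_n); k2 = f(x_n + h, state_n + h·k1); state_{n+1} = state_n + (h/2)·(k1 + k2).
0.700000: (1.420000, -0.900000)
  k1 = (0.488500, 1.278000)
  predictor → (1.566550, -0.516600)
  k2 = (1.259643, 0.809280)
  → (1.682221, -0.586908)
1.000000: (1.682221, -0.586908)
  k1 = (1.286091, 0.987309)
  predictor → (2.068049, -0.290715)
  k2 = (1.970856, 0.601213)
  → (2.170764, -0.348630)
(x_1(1.3), x_2(1.3)) ≈ (2.1708, -0.3486)

2.1708, -0.3486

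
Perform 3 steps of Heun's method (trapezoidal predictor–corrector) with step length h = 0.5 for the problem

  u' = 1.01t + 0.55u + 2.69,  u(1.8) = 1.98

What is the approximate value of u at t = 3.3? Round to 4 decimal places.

Heun: k1 = f(t_n, u_n); k2 = f(t_n + h, u_n + h·k1); u_{n+1} = u_n + (h/2)·(k1 + k2).
t=1.800000, u=1.980000:
  k1 = f(1.800000, 1.980000) = 5.597000
  k2 = f(2.300000, 4.778500) = 7.641175
  u ← 1.980000 + (0.5/2)·(5.597000 + 7.641175) = 5.289544
t=2.300000, u=5.289544:
  k1 = f(2.300000, 5.289544) = 7.922249
  k2 = f(2.800000, 9.250668) = 10.605868
  u ← 5.289544 + (0.5/2)·(7.922249 + 10.605868) = 9.921573
t=2.800000, u=9.921573:
  k1 = f(2.800000, 9.921573) = 10.974865
  k2 = f(3.300000, 15.409005) = 14.497953
  u ← 9.921573 + (0.5/2)·(10.974865 + 14.497953) = 16.289777
u(3.3) ≈ 16.2898

16.2898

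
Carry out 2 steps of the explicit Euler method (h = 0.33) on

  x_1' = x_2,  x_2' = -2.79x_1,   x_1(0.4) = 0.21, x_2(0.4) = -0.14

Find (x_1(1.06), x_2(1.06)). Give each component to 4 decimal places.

0.0538, -0.4842

Euler on (x_1,x_2): x_1_{n+1} = x_1_n + h·x_1', x_2_{n+1} = x_2_n + h·x_2'.
0.400000: (0.210000, -0.140000); f=(-0.140000, -0.585900) → (0.163800, -0.333347)
0.730000: (0.163800, -0.333347); f=(-0.333347, -0.457002) → (0.053795, -0.484158)
(x_1(1.06), x_2(1.06)) ≈ (0.0538, -0.4842)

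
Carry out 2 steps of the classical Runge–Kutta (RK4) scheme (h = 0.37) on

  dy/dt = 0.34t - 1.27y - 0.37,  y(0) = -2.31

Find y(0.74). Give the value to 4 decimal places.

RK4: k1 = f(t_n, y_n); k2 = f(t_n + h/2, y_n + (h/2)·k1); k3 = f(t_n + h/2, y_n + (h/2)·k2); k4 = f(t_n + h, y_n + h·k3); y_{n+1} = y_n + (h/6)·(k1 + 2k2 + 2k3 + k4).
t=0.000000, y=-2.310000:
  k1 = f(0.000000, -2.310000) = 2.563700
  k2 = f(0.185000, -1.835716) = 2.024259
  k3 = f(0.185000, -1.935512) = 2.151000
  k4 = f(0.370000, -1.514130) = 1.678745
  y ← -2.310000 + (0.37/6)·(k1 + 2k2 + 2k3 + k4) = -1.533434
t=0.370000, y=-1.533434:
  k1 = f(0.370000, -1.533434) = 1.703261
  k2 = f(0.555000, -1.218331) = 1.365980
  k3 = f(0.555000, -1.280728) = 1.445224
  k4 = f(0.740000, -0.998701) = 1.149950
  y ← -1.533434 + (0.37/6)·(k1 + 2k2 + 2k3 + k4) = -1.010771
y(0.74) ≈ -1.0108

-1.0108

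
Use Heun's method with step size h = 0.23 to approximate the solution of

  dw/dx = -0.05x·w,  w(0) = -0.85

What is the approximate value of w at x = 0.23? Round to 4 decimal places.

-0.8489

Heun: k1 = f(x_n, w_n); k2 = f(x_n + h, w_n + h·k1); w_{n+1} = w_n + (h/2)·(k1 + k2).
x=0.000000, w=-0.850000:
  k1 = f(0.000000, -0.850000) = 0.000000
  k2 = f(0.230000, -0.850000) = 0.009775
  w ← -0.850000 + (0.23/2)·(0.000000 + 0.009775) = -0.848876
w(0.23) ≈ -0.8489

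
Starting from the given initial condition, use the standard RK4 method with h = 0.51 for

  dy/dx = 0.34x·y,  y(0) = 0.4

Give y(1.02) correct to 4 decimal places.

0.4774

RK4: k1 = f(x_n, y_n); k2 = f(x_n + h/2, y_n + (h/2)·k1); k3 = f(x_n + h/2, y_n + (h/2)·k2); k4 = f(x_n + h, y_n + h·k3); y_{n+1} = y_n + (h/6)·(k1 + 2k2 + 2k3 + k4).
x=0.000000, y=0.400000:
  k1 = f(0.000000, 0.400000) = 0.000000
  k2 = f(0.255000, 0.400000) = 0.034680
  k3 = f(0.255000, 0.408843) = 0.035447
  k4 = f(0.510000, 0.418078) = 0.072495
  y ← 0.400000 + (0.51/6)·(k1 + 2k2 + 2k3 + k4) = 0.418084
x=0.510000, y=0.418084:
  k1 = f(0.510000, 0.418084) = 0.072496
  k2 = f(0.765000, 0.436570) = 0.113552
  k3 = f(0.765000, 0.447039) = 0.116275
  k4 = f(1.020000, 0.477384) = 0.165557
  y ← 0.418084 + (0.51/6)·(k1 + 2k2 + 2k3 + k4) = 0.477389
y(1.02) ≈ 0.4774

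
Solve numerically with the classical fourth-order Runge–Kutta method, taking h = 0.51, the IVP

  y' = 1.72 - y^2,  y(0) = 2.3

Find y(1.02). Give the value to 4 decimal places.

1.3677

RK4: k1 = f(s_n, y_n); k2 = f(s_n + h/2, y_n + (h/2)·k1); k3 = f(s_n + h/2, y_n + (h/2)·k2); k4 = f(s_n + h, y_n + h·k3); y_{n+1} = y_n + (h/6)·(k1 + 2k2 + 2k3 + k4).
s=0.000000, y=2.300000:
  k1 = f(0.000000, 2.300000) = -3.570000
  k2 = f(0.255000, 1.389650) = -0.211127
  k3 = f(0.255000, 2.246163) = -3.325246
  k4 = f(0.510000, 0.604124) = 1.355034
  y ← 2.300000 + (0.51/6)·(k1 + 2k2 + 2k3 + k4) = 1.510544
s=0.510000, y=1.510544:
  k1 = f(0.510000, 1.510544) = -0.561744
  k2 = f(0.765000, 1.367300) = -0.149508
  k3 = f(0.765000, 1.472420) = -0.448020
  k4 = f(1.020000, 1.282054) = 0.076337
  y ← 1.510544 + (0.51/6)·(k1 + 2k2 + 2k3 + k4) = 1.367705
y(1.02) ≈ 1.3677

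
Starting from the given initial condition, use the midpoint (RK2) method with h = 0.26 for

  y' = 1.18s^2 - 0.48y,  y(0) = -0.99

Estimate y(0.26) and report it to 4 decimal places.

-0.8690

Midpoint: k1 = f(s_n, y_n); k2 = f(s_n + h/2, y_n + (h/2)·k1); y_{n+1} = y_n + h·k2.
s=0.000000, y=-0.990000:
  k1 = f(0.000000, -0.990000) = 0.475200
  k2 = f(0.130000, -0.928224) = 0.465490
  y ← -0.990000 + 0.26·0.465490 = -0.868973
y(0.26) ≈ -0.8690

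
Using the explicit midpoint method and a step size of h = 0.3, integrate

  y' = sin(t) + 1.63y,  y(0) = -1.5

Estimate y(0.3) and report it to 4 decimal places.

-2.3680

Midpoint: k1 = f(t_n, y_n); k2 = f(t_n + h/2, y_n + (h/2)·k1); y_{n+1} = y_n + h·k2.
t=0.000000, y=-1.500000:
  k1 = f(0.000000, -1.500000) = -2.445000
  k2 = f(0.150000, -1.866750) = -2.893364
  y ← -1.500000 + 0.3·(-2.893364) = -2.368009
y(0.3) ≈ -2.3680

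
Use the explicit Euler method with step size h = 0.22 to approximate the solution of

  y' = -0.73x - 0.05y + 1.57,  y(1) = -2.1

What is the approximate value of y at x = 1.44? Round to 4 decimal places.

Euler: y_{n+1} = y_n + h·f(x_n, y_n).
x=1.000000, y=-2.100000: f=0.945000 → y ← -2.100000 + 0.22·0.945000 = -1.892100
x=1.220000, y=-1.892100: f=0.774005 → y ← -1.892100 + 0.22·0.774005 = -1.721819
y(1.44) ≈ -1.7218

-1.7218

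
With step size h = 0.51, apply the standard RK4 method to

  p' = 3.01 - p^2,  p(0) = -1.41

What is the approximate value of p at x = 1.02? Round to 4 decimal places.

RK4: k1 = f(x_n, p_n); k2 = f(x_n + h/2, p_n + (h/2)·k1); k3 = f(x_n + h/2, p_n + (h/2)·k2); k4 = f(x_n + h, p_n + h·k3); p_{n+1} = p_n + (h/6)·(k1 + 2k2 + 2k3 + k4).
x=0.000000, p=-1.410000:
  k1 = f(0.000000, -1.410000) = 1.021900
  k2 = f(0.255000, -1.149415) = 1.688844
  k3 = f(0.255000, -0.979345) = 2.050884
  k4 = f(0.510000, -0.364049) = 2.877468
  p ← -1.410000 + (0.51/6)·(k1 + 2k2 + 2k3 + k4) = -0.442800
x=0.510000, p=-0.442800:
  k1 = f(0.510000, -0.442800) = 2.813928
  k2 = f(0.765000, 0.274752) = 2.934512
  k3 = f(0.765000, 0.305500) = 2.916669
  k4 = f(1.020000, 1.044701) = 1.918599
  p ← -0.442800 + (0.51/6)·(k1 + 2k2 + 2k3 + k4) = 0.954166
p(1.02) ≈ 0.9542

0.9542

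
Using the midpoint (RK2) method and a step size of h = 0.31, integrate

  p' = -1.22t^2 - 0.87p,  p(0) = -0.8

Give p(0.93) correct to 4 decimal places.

-0.6323

Midpoint: k1 = f(t_n, p_n); k2 = f(t_n + h/2, p_n + (h/2)·k1); p_{n+1} = p_n + h·k2.
t=0.000000, p=-0.800000:
  k1 = f(0.000000, -0.800000) = 0.696000
  k2 = f(0.155000, -0.692120) = 0.572834
  p ← -0.800000 + 0.31·0.572834 = -0.622421
t=0.310000, p=-0.622421:
  k1 = f(0.310000, -0.622421) = 0.424265
  k2 = f(0.465000, -0.556660) = 0.220500
  p ← -0.622421 + 0.31·0.220500 = -0.554066
t=0.620000, p=-0.554066:
  k1 = f(0.620000, -0.554066) = 0.013070
  k2 = f(0.775000, -0.552041) = -0.252487
  p ← -0.554066 + 0.31·(-0.252487) = -0.632337
p(0.93) ≈ -0.6323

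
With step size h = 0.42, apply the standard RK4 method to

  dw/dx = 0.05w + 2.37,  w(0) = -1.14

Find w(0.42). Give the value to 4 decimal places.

-0.1583

RK4: k1 = f(x_n, w_n); k2 = f(x_n + h/2, w_n + (h/2)·k1); k3 = f(x_n + h/2, w_n + (h/2)·k2); k4 = f(x_n + h, w_n + h·k3); w_{n+1} = w_n + (h/6)·(k1 + 2k2 + 2k3 + k4).
x=0.000000, w=-1.140000:
  k1 = f(0.000000, -1.140000) = 2.313000
  k2 = f(0.210000, -0.654270) = 2.337287
  k3 = f(0.210000, -0.649170) = 2.337542
  k4 = f(0.420000, -0.158233) = 2.362088
  w ← -1.140000 + (0.42/6)·(k1 + 2k2 + 2k3 + k4) = -0.158268
w(0.42) ≈ -0.1583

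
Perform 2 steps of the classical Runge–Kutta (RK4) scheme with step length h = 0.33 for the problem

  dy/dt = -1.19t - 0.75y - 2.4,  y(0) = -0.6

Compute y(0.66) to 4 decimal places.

-1.8363

RK4: k1 = f(t_n, y_n); k2 = f(t_n + h/2, y_n + (h/2)·k1); k3 = f(t_n + h/2, y_n + (h/2)·k2); k4 = f(t_n + h, y_n + h·k3); y_{n+1} = y_n + (h/6)·(k1 + 2k2 + 2k3 + k4).
t=0.000000, y=-0.600000:
  k1 = f(0.000000, -0.600000) = -1.950000
  k2 = f(0.165000, -0.921750) = -1.905037
  k3 = f(0.165000, -0.914331) = -1.910602
  k4 = f(0.330000, -1.230499) = -1.869826
  y ← -0.600000 + (0.33/6)·(k1 + 2k2 + 2k3 + k4) = -1.229811
t=0.330000, y=-1.229811:
  k1 = f(0.330000, -1.229811) = -1.870342
  k2 = f(0.495000, -1.538417) = -1.835237
  k3 = f(0.495000, -1.532625) = -1.839581
  k4 = f(0.660000, -1.836873) = -1.807746
  y ← -1.229811 + (0.33/6)·(k1 + 2k2 + 2k3 + k4) = -1.836336
y(0.66) ≈ -1.8363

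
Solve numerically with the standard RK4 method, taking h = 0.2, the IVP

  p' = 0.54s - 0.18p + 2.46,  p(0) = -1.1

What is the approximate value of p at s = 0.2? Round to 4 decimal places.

-0.5672

RK4: k1 = f(s_n, p_n); k2 = f(s_n + h/2, p_n + (h/2)·k1); k3 = f(s_n + h/2, p_n + (h/2)·k2); k4 = f(s_n + h, p_n + h·k3); p_{n+1} = p_n + (h/6)·(k1 + 2k2 + 2k3 + k4).
s=0.000000, p=-1.100000:
  k1 = f(0.000000, -1.100000) = 2.658000
  k2 = f(0.100000, -0.834200) = 2.664156
  k3 = f(0.100000, -0.833584) = 2.664045
  k4 = f(0.200000, -0.567191) = 2.670094
  p ← -1.100000 + (0.2/6)·(k1 + 2k2 + 2k3 + k4) = -0.567183
p(0.2) ≈ -0.5672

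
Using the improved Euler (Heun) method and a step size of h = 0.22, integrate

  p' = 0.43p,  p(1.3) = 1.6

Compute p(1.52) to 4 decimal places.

1.7585

Heun: k1 = f(s_n, p_n); k2 = f(s_n + h, p_n + h·k1); p_{n+1} = p_n + (h/2)·(k1 + k2).
s=1.300000, p=1.600000:
  k1 = f(1.300000, 1.600000) = 0.688000
  k2 = f(1.520000, 1.751360) = 0.753085
  p ← 1.600000 + (0.22/2)·(0.688000 + 0.753085) = 1.758519
p(1.52) ≈ 1.7585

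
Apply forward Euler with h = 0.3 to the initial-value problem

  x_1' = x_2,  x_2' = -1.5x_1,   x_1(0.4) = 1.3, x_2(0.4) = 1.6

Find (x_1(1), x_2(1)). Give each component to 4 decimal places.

2.0845, 0.2140

Euler on (x_1,x_2): x_1_{n+1} = x_1_n + h·x_1', x_2_{n+1} = x_2_n + h·x_2'.
0.400000: (1.300000, 1.600000); f=(1.600000, -1.950000) → (1.780000, 1.015000)
0.700000: (1.780000, 1.015000); f=(1.015000, -2.670000) → (2.084500, 0.214000)
(x_1(1), x_2(1)) ≈ (2.0845, 0.2140)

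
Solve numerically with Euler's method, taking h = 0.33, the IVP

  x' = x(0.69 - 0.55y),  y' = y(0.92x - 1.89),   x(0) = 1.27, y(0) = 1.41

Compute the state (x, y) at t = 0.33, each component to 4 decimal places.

1.2342, 1.0742

Euler on (x,y): x_{n+1} = x_n + h·x', y_{n+1} = y_n + h·y'.
0.000000: (1.270000, 1.410000); f=(-0.108585, -1.017456) → (1.234167, 1.074240)
(x(0.33), y(0.33)) ≈ (1.2342, 1.0742)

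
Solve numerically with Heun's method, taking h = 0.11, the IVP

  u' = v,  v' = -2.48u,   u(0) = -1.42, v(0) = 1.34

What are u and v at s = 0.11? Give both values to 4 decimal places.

Heun on (u,v): k1 = f(s_n, state_n); k2 = f(s_n + h, state_n + h·k1); state_{n+1} = state_n + (h/2)·(k1 + k2).
0.000000: (-1.420000, 1.340000)
  k1 = (1.340000, 3.521600)
  predictor → (-1.272600, 1.727376)
  k2 = (1.727376, 3.156048)
  → (-1.251294, 1.707271)
(u(0.11), v(0.11)) ≈ (-1.2513, 1.7073)

-1.2513, 1.7073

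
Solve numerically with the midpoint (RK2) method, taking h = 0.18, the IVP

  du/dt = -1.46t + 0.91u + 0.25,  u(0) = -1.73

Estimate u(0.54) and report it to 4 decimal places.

Midpoint: k1 = f(t_n, u_n); k2 = f(t_n + h/2, u_n + (h/2)·k1); u_{n+1} = u_n + h·k2.
t=0.000000, u=-1.730000:
  k1 = f(0.000000, -1.730000) = -1.324300
  k2 = f(0.090000, -1.849187) = -1.564160
  u ← -1.730000 + 0.18·(-1.564160) = -2.011549
t=0.180000, u=-2.011549:
  k1 = f(0.180000, -2.011549) = -1.843309
  k2 = f(0.270000, -2.177447) = -2.125676
  u ← -2.011549 + 0.18·(-2.125676) = -2.394171
t=0.360000, u=-2.394171:
  k1 = f(0.360000, -2.394171) = -2.454295
  k2 = f(0.450000, -2.615057) = -2.786702
  u ← -2.394171 + 0.18·(-2.786702) = -2.895777
u(0.54) ≈ -2.8958

-2.8958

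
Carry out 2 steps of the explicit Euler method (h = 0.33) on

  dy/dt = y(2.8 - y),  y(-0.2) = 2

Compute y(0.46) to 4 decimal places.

2.7549

Euler: y_{n+1} = y_n + h·f(t_n, y_n).
t=-0.200000, y=2.000000: f=1.600000 → y ← 2.000000 + 0.33·1.600000 = 2.528000
t=0.130000, y=2.528000: f=0.687616 → y ← 2.528000 + 0.33·0.687616 = 2.754913
y(0.46) ≈ 2.7549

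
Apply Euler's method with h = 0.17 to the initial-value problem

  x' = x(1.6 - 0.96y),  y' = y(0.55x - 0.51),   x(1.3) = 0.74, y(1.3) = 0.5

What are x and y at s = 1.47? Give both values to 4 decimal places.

0.8809, 0.4912

Euler on (x,y): x_{n+1} = x_n + h·x', y_{n+1} = y_n + h·y'.
1.300000: (0.740000, 0.500000); f=(0.828800, -0.051500) → (0.880896, 0.491245)
(x(1.47), y(1.47)) ≈ (0.8809, 0.4912)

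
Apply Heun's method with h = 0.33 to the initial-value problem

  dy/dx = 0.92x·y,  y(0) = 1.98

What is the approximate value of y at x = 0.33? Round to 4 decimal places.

Heun: k1 = f(x_n, y_n); k2 = f(x_n + h, y_n + h·k1); y_{n+1} = y_n + (h/2)·(k1 + k2).
x=0.000000, y=1.980000:
  k1 = f(0.000000, 1.980000) = 0.000000
  k2 = f(0.330000, 1.980000) = 0.601128
  y ← 1.980000 + (0.33/2)·(0.000000 + 0.601128) = 2.079186
y(0.33) ≈ 2.0792

2.0792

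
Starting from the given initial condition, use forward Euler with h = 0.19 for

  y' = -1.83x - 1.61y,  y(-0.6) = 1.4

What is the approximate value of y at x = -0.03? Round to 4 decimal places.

Euler: y_{n+1} = y_n + h·f(x_n, y_n).
x=-0.600000, y=1.400000: f=-1.156000 → y ← 1.400000 + 0.19·(-1.156000) = 1.180360
x=-0.410000, y=1.180360: f=-1.150080 → y ← 1.180360 + 0.19·(-1.150080) = 0.961845
x=-0.220000, y=0.961845: f=-1.145970 → y ← 0.961845 + 0.19·(-1.145970) = 0.744111
y(-0.03) ≈ 0.7441

0.7441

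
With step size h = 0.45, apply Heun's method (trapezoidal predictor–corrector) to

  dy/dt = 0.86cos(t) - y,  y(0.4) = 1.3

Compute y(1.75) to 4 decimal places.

Heun: k1 = f(t_n, y_n); k2 = f(t_n + h, y_n + h·k1); y_{n+1} = y_n + (h/2)·(k1 + k2).
t=0.400000, y=1.300000:
  k1 = f(0.400000, 1.300000) = -0.507888
  k2 = f(0.850000, 1.071451) = -0.503865
  y ← 1.300000 + (0.45/2)·(-0.507888 + (-0.503865)) = 1.072356
t=0.850000, y=1.072356:
  k1 = f(0.850000, 1.072356) = -0.504770
  k2 = f(1.300000, 0.845209) = -0.615160
  y ← 1.072356 + (0.45/2)·(-0.504770 + (-0.615160)) = 0.820371
t=1.300000, y=0.820371:
  k1 = f(1.300000, 0.820371) = -0.590322
  k2 = f(1.750000, 0.554726) = -0.708018
  y ← 0.820371 + (0.45/2)·(-0.590322 + (-0.708018)) = 0.528245
y(1.75) ≈ 0.5282

0.5282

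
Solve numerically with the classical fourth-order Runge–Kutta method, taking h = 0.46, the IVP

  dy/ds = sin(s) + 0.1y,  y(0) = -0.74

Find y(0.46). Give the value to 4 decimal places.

-0.6693

RK4: k1 = f(s_n, y_n); k2 = f(s_n + h/2, y_n + (h/2)·k1); k3 = f(s_n + h/2, y_n + (h/2)·k2); k4 = f(s_n + h, y_n + h·k3); y_{n+1} = y_n + (h/6)·(k1 + 2k2 + 2k3 + k4).
s=0.000000, y=-0.740000:
  k1 = f(0.000000, -0.740000) = -0.074000
  k2 = f(0.230000, -0.757020) = 0.152276
  k3 = f(0.230000, -0.704977) = 0.157480
  k4 = f(0.460000, -0.667559) = 0.377192
  y ← -0.740000 + (0.46/6)·(k1 + 2k2 + 2k3 + k4) = -0.669259
y(0.46) ≈ -0.6693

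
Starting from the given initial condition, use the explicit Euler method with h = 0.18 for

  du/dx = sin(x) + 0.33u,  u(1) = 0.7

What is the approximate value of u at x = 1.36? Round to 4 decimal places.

1.1125

Euler: u_{n+1} = u_n + h·f(x_n, u_n).
x=1.000000, u=0.700000: f=1.072471 → u ← 0.700000 + 0.18·1.072471 = 0.893045
x=1.180000, u=0.893045: f=1.219311 → u ← 0.893045 + 0.18·1.219311 = 1.112521
u(1.36) ≈ 1.1125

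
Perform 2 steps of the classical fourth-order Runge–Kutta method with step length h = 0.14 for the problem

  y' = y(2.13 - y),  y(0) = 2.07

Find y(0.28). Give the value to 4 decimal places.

2.0965

RK4: k1 = f(s_n, y_n); k2 = f(s_n + h/2, y_n + (h/2)·k1); k3 = f(s_n + h/2, y_n + (h/2)·k2); k4 = f(s_n + h, y_n + h·k3); y_{n+1} = y_n + (h/6)·(k1 + 2k2 + 2k3 + k4).
s=0.000000, y=2.070000:
  k1 = f(0.000000, 2.070000) = 0.124200
  k2 = f(0.070000, 2.078694) = 0.106649
  k3 = f(0.070000, 2.077465) = 0.109139
  k4 = f(0.140000, 2.085279) = 0.093255
  y ← 2.070000 + (0.14/6)·(k1 + 2k2 + 2k3 + k4) = 2.085144
s=0.140000, y=2.085144:
  k1 = f(0.140000, 2.085144) = 0.093531
  k2 = f(0.210000, 2.091691) = 0.080130
  k3 = f(0.210000, 2.090753) = 0.082055
  k4 = f(0.280000, 2.096632) = 0.069961
  y ← 2.085144 + (0.14/6)·(k1 + 2k2 + 2k3 + k4) = 2.096528
y(0.28) ≈ 2.0965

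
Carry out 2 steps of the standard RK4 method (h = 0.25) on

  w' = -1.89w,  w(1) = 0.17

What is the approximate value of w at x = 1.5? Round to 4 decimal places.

0.0661

RK4: k1 = f(x_n, w_n); k2 = f(x_n + h/2, w_n + (h/2)·k1); k3 = f(x_n + h/2, w_n + (h/2)·k2); k4 = f(x_n + h, w_n + h·k3); w_{n+1} = w_n + (h/6)·(k1 + 2k2 + 2k3 + k4).
x=1.000000, w=0.170000:
  k1 = f(1.000000, 0.170000) = -0.321300
  k2 = f(1.125000, 0.129837) = -0.245393
  k3 = f(1.125000, 0.139326) = -0.263326
  k4 = f(1.250000, 0.104169) = -0.196878
  w ← 0.170000 + (0.25/6)·(k1 + 2k2 + 2k3 + k4) = 0.106016
x=1.250000, w=0.106016:
  k1 = f(1.250000, 0.106016) = -0.200370
  k2 = f(1.375000, 0.080970) = -0.153033
  k3 = f(1.375000, 0.086887) = -0.164216
  k4 = f(1.500000, 0.064962) = -0.122778
  w ← 0.106016 + (0.25/6)·(k1 + 2k2 + 2k3 + k4) = 0.066114
w(1.5) ≈ 0.0661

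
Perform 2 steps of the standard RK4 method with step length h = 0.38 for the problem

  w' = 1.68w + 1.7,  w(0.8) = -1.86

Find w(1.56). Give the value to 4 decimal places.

-4.0493

RK4: k1 = f(t_n, w_n); k2 = f(t_n + h/2, w_n + (h/2)·k1); k3 = f(t_n + h/2, w_n + (h/2)·k2); k4 = f(t_n + h, w_n + h·k3); w_{n+1} = w_n + (h/6)·(k1 + 2k2 + 2k3 + k4).
t=0.800000, w=-1.860000:
  k1 = f(0.800000, -1.860000) = -1.424800
  k2 = f(0.990000, -2.130712) = -1.879596
  k3 = f(0.990000, -2.217123) = -2.024767
  k4 = f(1.180000, -2.629411) = -2.717411
  w ← -1.860000 + (0.38/6)·(k1 + 2k2 + 2k3 + k4) = -2.616893
t=1.180000, w=-2.616893:
  k1 = f(1.180000, -2.616893) = -2.696380
  k2 = f(1.370000, -3.129205) = -3.557064
  k3 = f(1.370000, -3.292735) = -3.831795
  k4 = f(1.560000, -4.072975) = -5.142598
  w ← -2.616893 + (0.38/6)·(k1 + 2k2 + 2k3 + k4) = -4.049283
w(1.56) ≈ -4.0493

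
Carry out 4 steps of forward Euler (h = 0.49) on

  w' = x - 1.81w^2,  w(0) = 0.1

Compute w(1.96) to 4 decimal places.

Euler: w_{n+1} = w_n + h·f(x_n, w_n).
x=0.000000, w=0.100000: f=-0.018100 → w ← 0.100000 + 0.49·(-0.018100) = 0.091131
x=0.490000, w=0.091131: f=0.474968 → w ← 0.091131 + 0.49·0.474968 = 0.323865
x=0.980000, w=0.323865: f=0.790151 → w ← 0.323865 + 0.49·0.790151 = 0.711040
x=1.470000, w=0.711040: f=0.554905 → w ← 0.711040 + 0.49·0.554905 = 0.982943
w(1.96) ≈ 0.9829

0.9829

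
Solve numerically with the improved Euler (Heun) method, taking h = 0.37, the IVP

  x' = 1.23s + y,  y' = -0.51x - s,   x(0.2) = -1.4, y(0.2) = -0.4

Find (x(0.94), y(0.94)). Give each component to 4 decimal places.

Heun on (x,y): k1 = f(s_n, state_n); k2 = f(s_n + h, state_n + h·k1); state_{n+1} = state_n + (h/2)·(k1 + k2).
0.200000: (-1.400000, -0.400000)
  k1 = (-0.154000, 0.514000)
  predictor → (-1.456980, -0.209820)
  k2 = (0.491280, 0.173060)
  → (-1.337603, -0.272894)
0.570000: (-1.337603, -0.272894)
  k1 = (0.428206, 0.112178)
  predictor → (-1.179167, -0.231388)
  k2 = (0.924812, -0.338625)
  → (-1.087295, -0.314787)
(x(0.94), y(0.94)) ≈ (-1.0873, -0.3148)

-1.0873, -0.3148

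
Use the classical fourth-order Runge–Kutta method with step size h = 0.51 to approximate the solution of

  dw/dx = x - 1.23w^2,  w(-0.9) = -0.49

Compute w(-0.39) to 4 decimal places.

-1.2981

RK4: k1 = f(x_n, w_n); k2 = f(x_n + h/2, w_n + (h/2)·k1); k3 = f(x_n + h/2, w_n + (h/2)·k2); k4 = f(x_n + h, w_n + h·k3); w_{n+1} = w_n + (h/6)·(k1 + 2k2 + 2k3 + k4).
x=-0.900000, w=-0.490000:
  k1 = f(-0.900000, -0.490000) = -1.195323
  k2 = f(-0.645000, -0.794807) = -1.422014
  k3 = f(-0.645000, -0.852614) = -1.539148
  k4 = f(-0.390000, -1.274966) = -2.389411
  w ← -0.490000 + (0.51/6)·(k1 + 2k2 + 2k3 + k4) = -1.298100
w(-0.39) ≈ -1.2981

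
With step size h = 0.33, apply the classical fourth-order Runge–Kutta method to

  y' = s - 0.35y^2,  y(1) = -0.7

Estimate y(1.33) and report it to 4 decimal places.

RK4: k1 = f(s_n, y_n); k2 = f(s_n + h/2, y_n + (h/2)·k1); k3 = f(s_n + h/2, y_n + (h/2)·k2); k4 = f(s_n + h, y_n + h·k3); y_{n+1} = y_n + (h/6)·(k1 + 2k2 + 2k3 + k4).
s=1.000000, y=-0.700000:
  k1 = f(1.000000, -0.700000) = 0.828500
  k2 = f(1.165000, -0.563298) = 1.053944
  k3 = f(1.165000, -0.526099) = 1.068127
  k4 = f(1.330000, -0.347518) = 1.287731
  y ← -0.700000 + (0.33/6)·(k1 + 2k2 + 2k3 + k4) = -0.350180
y(1.33) ≈ -0.3502

-0.3502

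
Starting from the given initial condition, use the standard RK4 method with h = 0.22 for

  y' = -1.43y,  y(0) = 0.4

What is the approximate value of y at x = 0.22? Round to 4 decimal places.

RK4: k1 = f(x_n, y_n); k2 = f(x_n + h/2, y_n + (h/2)·k1); k3 = f(x_n + h/2, y_n + (h/2)·k2); k4 = f(x_n + h, y_n + h·k3); y_{n+1} = y_n + (h/6)·(k1 + 2k2 + 2k3 + k4).
x=0.000000, y=0.400000:
  k1 = f(0.000000, 0.400000) = -0.572000
  k2 = f(0.110000, 0.337080) = -0.482024
  k3 = f(0.110000, 0.346977) = -0.496178
  k4 = f(0.220000, 0.290841) = -0.415903
  y ← 0.400000 + (0.22/6)·(k1 + 2k2 + 2k3 + k4) = 0.292042
y(0.22) ≈ 0.2920

0.2920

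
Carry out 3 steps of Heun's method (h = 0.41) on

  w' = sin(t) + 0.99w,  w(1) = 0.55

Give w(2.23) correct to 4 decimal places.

3.9589

Heun: k1 = f(t_n, w_n); k2 = f(t_n + h, w_n + h·k1); w_{n+1} = w_n + (h/2)·(k1 + k2).
t=1.000000, w=0.550000:
  k1 = f(1.000000, 0.550000) = 1.385971
  k2 = f(1.410000, 1.118248) = 2.094166
  w ← 0.550000 + (0.41/2)·(1.385971 + 2.094166) = 1.263428
t=1.410000, w=1.263428:
  k1 = f(1.410000, 1.263428) = 2.237894
  k2 = f(1.820000, 2.180965) = 3.128264
  w ← 1.263428 + (0.41/2)·(2.237894 + 3.128264) = 2.363490
t=1.820000, w=2.363490:
  k1 = f(1.820000, 2.363490) = 3.308965
  k2 = f(2.230000, 3.720166) = 4.473444
  w ← 2.363490 + (0.41/2)·(3.308965 + 4.473444) = 3.958884
w(2.23) ≈ 3.9589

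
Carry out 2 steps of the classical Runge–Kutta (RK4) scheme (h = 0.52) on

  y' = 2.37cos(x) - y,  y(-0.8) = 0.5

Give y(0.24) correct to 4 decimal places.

RK4: k1 = f(x_n, y_n); k2 = f(x_n + h/2, y_n + (h/2)·k1); k3 = f(x_n + h/2, y_n + (h/2)·k2); k4 = f(x_n + h, y_n + h·k3); y_{n+1} = y_n + (h/6)·(k1 + 2k2 + 2k3 + k4).
x=-0.800000, y=0.500000:
  k1 = f(-0.800000, 0.500000) = 1.151195
  k2 = f(-0.540000, 0.799311) = 1.233459
  k3 = f(-0.540000, 0.820699) = 1.212070
  k4 = f(-0.280000, 1.130277) = 1.147425
  y ← 0.500000 + (0.52/6)·(k1 + 2k2 + 2k3 + k4) = 1.123105
x=-0.280000, y=1.123105:
  k1 = f(-0.280000, 1.123105) = 1.154596
  k2 = f(-0.020000, 1.423300) = 0.946226
  k3 = f(-0.020000, 1.369124) = 1.000402
  k4 = f(0.240000, 1.643314) = 0.658757
  y ← 1.123105 + (0.52/6)·(k1 + 2k2 + 2k3 + k4) = 1.617678
y(0.24) ≈ 1.6177

1.6177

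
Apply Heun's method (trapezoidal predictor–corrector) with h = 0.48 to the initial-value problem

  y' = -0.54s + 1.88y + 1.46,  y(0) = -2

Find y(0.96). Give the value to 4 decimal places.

-7.6888

Heun: k1 = f(s_n, y_n); k2 = f(s_n + h, y_n + h·k1); y_{n+1} = y_n + (h/2)·(k1 + k2).
s=0.000000, y=-2.000000:
  k1 = f(0.000000, -2.000000) = -2.300000
  k2 = f(0.480000, -3.104000) = -4.634720
  y ← -2.000000 + (0.48/2)·(-2.300000 + (-4.634720)) = -3.664333
s=0.480000, y=-3.664333:
  k1 = f(0.480000, -3.664333) = -5.688146
  k2 = f(0.960000, -6.394643) = -11.080328
  y ← -3.664333 + (0.48/2)·(-5.688146 + (-11.080328)) = -7.688767
y(0.96) ≈ -7.6888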